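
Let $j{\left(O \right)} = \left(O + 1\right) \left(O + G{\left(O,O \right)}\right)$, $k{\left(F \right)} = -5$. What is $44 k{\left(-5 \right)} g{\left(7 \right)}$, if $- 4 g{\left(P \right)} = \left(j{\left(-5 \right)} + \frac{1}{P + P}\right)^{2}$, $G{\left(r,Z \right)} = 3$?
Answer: $\frac{702295}{196} \approx 3583.1$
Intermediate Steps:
$j{\left(O \right)} = \left(1 + O\right) \left(3 + O\right)$ ($j{\left(O \right)} = \left(O + 1\right) \left(O + 3\right) = \left(1 + O\right) \left(3 + O\right)$)
$g{\left(P \right)} = - \frac{\left(8 + \frac{1}{2 P}\right)^{2}}{4}$ ($g{\left(P \right)} = - \frac{\left(\left(3 + \left(-5\right)^{2} + 4 \left(-5\right)\right) + \frac{1}{P + P}\right)^{2}}{4} = - \frac{\left(\left(3 + 25 - 20\right) + \frac{1}{2 P}\right)^{2}}{4} = - \frac{\left(8 + \frac{1}{2 P}\right)^{2}}{4}$)
$44 k{\left(-5 \right)} g{\left(7 \right)} = 44 \left(-5\right) \left(- \frac{\left(1 + 16 \cdot 7\right)^{2}}{16 \cdot 49}\right) = - 220 \left(\left(- \frac{1}{16}\right) \frac{1}{49} \left(1 + 112\right)^{2}\right) = - 220 \left(\left(- \frac{1}{16}\right) \frac{1}{49} \cdot 113^{2}\right) = - 220 \left(\left(- \frac{1}{16}\right) \frac{1}{49} \cdot 12769\right) = \left(-220\right) \left(- \frac{12769}{784}\right) = \frac{702295}{196}$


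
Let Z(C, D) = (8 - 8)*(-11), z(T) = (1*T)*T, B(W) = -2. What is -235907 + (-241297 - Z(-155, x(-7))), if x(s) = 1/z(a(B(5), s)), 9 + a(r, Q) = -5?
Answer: -477204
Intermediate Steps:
a(r, Q) = -14 (a(r, Q) = -9 - 5 = -14)
z(T) = T² (z(T) = T*T = T²)
x(s) = 1/196 (x(s) = 1/((-14)²) = 1/196)
Z(C, D) = 0 (Z(C, D) = 0*(-11) = 0)
-235907 + (-241297 - Z(-155, x(-7))) = -235907 + (-241297 - 1*0) = -235907 + (-241297 + 0) = -235907 - 241297 = -477204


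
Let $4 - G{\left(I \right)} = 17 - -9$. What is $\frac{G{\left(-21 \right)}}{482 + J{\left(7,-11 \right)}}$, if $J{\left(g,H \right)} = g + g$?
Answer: $- \frac{11}{248} \approx -0.044355$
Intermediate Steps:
$J{\left(g,H \right)} = 2 g$
$G{\left(I \right)} = -22$ ($G{\left(I \right)} = 4 - \left(17 - -9\right) = 4 - \left(17 + 9\right) = 4 - 26 = -22$)
$\frac{G{\left(-21 \right)}}{482 + J{\left(7,-11 \right)}} = - \frac{22}{482 + 2 \cdot 7} = - \frac{22}{482 + 14} = - \frac{22}{496} = \left(-22\right) \frac{1}{496} = - \frac{11}{248}$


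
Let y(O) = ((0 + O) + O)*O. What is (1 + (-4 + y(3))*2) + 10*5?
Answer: 79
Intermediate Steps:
y(O) = 2*O² (y(O) = (O + O)*O = (2*O)*O = 2*O²)
(1 + (-4 + y(3))*2) + 10*5 = (1 + (-4 + 2*3²)*2) + 10*5 = (1 + (-4 + 2*9)*2) + 50 = (1 + (-4 + 18)*2) + 50 = (1 + 14*2) + 50 = (1 + 28) + 50 = 29 + 50 = 79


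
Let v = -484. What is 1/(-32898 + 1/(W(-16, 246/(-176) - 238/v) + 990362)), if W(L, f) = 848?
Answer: -991210/32608826579 ≈ -3.0397e-5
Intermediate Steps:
1/(-32898 + 1/(W(-16, 246/(-176) - 238/v) + 990362)) = 1/(-32898 + 1/(848 + 990362)) = 1/(-32898 + 1/991210) = 1/(-32608826579/991210) = -991210/32608826579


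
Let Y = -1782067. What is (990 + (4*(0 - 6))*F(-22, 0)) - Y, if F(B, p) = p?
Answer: 1783057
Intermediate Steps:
(990 + (4*(0 - 6))*F(-22, 0)) - Y = (990 + (4*(0 - 6))*0) - 1*(-1782067) = (990 + (4*(-6))*0) + 1782067 = (990 - 24*0) + 1782067 = (990 + 0) + 1782067 = 990 + 1782067 = 1783057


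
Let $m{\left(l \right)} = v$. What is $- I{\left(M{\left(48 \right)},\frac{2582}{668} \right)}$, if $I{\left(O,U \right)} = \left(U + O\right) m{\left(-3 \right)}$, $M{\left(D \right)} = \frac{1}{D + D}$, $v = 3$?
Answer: $- \frac{62135}{5344} \approx -11.627$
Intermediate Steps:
$m{\left(l \right)} = 3$
$M{\left(D \right)} = \frac{1}{2 D}$
$I{\left(O,U \right)} = 3 O + 3 U$ ($I{\left(O,U \right)} = \left(U + O\right) 3 = \left(O + U\right) 3 = 3 O + 3 U$)
$- I{\left(M{\left(48 \right)},\frac{2582}{668} \right)} = - (3 \frac{1}{2 \cdot 48} + 3 \cdot \frac{2582}{668}) = - (3 \cdot \frac{1}{2} \cdot \frac{1}{48} + 3 \cdot 2582 \cdot \frac{1}{668}) = - (3 \cdot \frac{1}{96} + 3 \cdot \frac{1291}{334}) = - (\frac{1}{32} + \frac{3873}{334}) = \left(-1\right) \frac{62135}{5344} = - \frac{62135}{5344}$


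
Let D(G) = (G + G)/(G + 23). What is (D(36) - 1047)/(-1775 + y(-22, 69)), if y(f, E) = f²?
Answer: 61701/76169 ≈ 0.81005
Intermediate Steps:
D(G) = 2*G/(23 + G) (D(G) = (2*G)/(23 + G) = 2*G/(23 + G))
(D(36) - 1047)/(-1775 + y(-22, 69)) = (2*36/(23 + 36) - 1047)/(-1775 + (-22)²) = (2*36/59 - 1047)/(-1775 + 484) = (2*36*(1/59) - 1047)/(-1291) = (72/59 - 1047)*(-1/1291) = -61701/59*(-1/1291) = 61701/76169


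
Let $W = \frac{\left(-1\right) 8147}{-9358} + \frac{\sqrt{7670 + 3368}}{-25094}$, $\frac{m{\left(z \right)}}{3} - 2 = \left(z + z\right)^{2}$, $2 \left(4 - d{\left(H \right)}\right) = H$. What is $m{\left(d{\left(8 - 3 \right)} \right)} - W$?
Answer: $\frac{300667}{9358} + \frac{\sqrt{11038}}{25094} \approx 32.134$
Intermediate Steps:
$d{\left(H \right)} = 4 - \frac{H}{2}$
$m{\left(z \right)} = 6 + 12 z^{2}$ ($m{\left(z \right)} = 6 + 3 \left(z + z\right)^{2} = 6 + 3 \left(2 z\right)^{2} = 6 + 3 \cdot 4 z^{2} = 6 + 12 z^{2}$)
$W = \frac{8147}{9358} - \frac{\sqrt{11038}}{25094}$ ($W = \left(-8147\right) \left(- \frac{1}{9358}\right) + \sqrt{11038} \left(- \frac{1}{25094}\right) = \frac{8147}{9358} - \frac{\sqrt{11038}}{25094} \approx 0.86641$)
$m{\left(d{\left(8 - 3 \right)} \right)} - W = \left(6 + 12 \left(4 - \frac{8 - 3}{2}\right)^{2}\right) - \left(\frac{8147}{9358} - \frac{\sqrt{11038}}{25094}\right) = \left(6 + 12 \left(4 - \frac{5}{2}\right)^{2}\right) - \left(\frac{8147}{9358} - \frac{\sqrt{11038}}{25094}\right) = \left(6 + 12 \left(\frac{3}{2}\right)^{2}\right) - \left(\frac{8147}{9358} - \frac{\sqrt{11038}}{25094}\right) = \left(6 + 12 \cdot \frac{9}{4}\right) - \left(\frac{8147}{9358} - \frac{\sqrt{11038}}{25094}\right) = \left(6 + 27\right) - \left(\frac{8147}{9358} - \frac{\sqrt{11038}}{25094}\right) = 33 - \left(\frac{8147}{9358} - \frac{\sqrt{11038}}{25094}\right) = \frac{300667}{9358} + \frac{\sqrt{11038}}{25094}$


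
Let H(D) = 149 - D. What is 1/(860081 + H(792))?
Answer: 1/859438 ≈ 1.1636e-6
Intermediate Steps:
1/(860081 + H(792)) = 1/(860081 + (149 - 1*792)) = 1/(860081 + (149 - 792)) = 1/(860081 - 643) = 1/859438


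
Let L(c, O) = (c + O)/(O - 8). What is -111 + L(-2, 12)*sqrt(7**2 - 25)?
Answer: -111 + 5*sqrt(6) ≈ -98.753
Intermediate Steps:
L(c, O) = (O + c)/(-8 + O)
-111 + L(-2, 12)*sqrt(7**2 - 25) = -111 + ((12 - 2)/(-8 + 12))*sqrt(7**2 - 25) = -111 + (10/4)*sqrt(49 - 25) = -111 + ((1/4)*10)*sqrt(24) = -111 + 5*(2*sqrt(6))/2 = -111 + 5*sqrt(6)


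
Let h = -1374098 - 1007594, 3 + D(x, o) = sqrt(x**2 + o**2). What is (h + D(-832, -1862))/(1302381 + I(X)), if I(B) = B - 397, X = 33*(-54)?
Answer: -2381695/1300202 + sqrt(1039817)/650101 ≈ -1.8302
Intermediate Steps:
D(x, o) = -3 + sqrt(o**2 + x**2) (D(x, o) = -3 + sqrt(x**2 + o**2) = -3 + sqrt(o**2 + x**2))
X = -1782
h = -2381692
I(B) = -397 + B
(h + D(-832, -1862))/(1302381 + I(X)) = (-2381692 + (-3 + sqrt((-1862)**2 + (-832)**2)))/(1302381 + (-397 - 1782)) = (-2381692 + (-3 + sqrt(3467044 + 692224)))/(1302381 - 2179) = (-2381692 + (-3 + sqrt(4159268)))/1300202 = (-2381692 + (-3 + 2*sqrt(1039817)))*(1/1300202) = (-2381695 + 2*sqrt(1039817))*(1/1300202) = -2381695/1300202 + sqrt(1039817)/650101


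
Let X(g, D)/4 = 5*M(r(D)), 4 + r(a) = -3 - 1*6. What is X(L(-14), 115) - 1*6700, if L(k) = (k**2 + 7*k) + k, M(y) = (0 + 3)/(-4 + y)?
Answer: -113960/17 ≈ -6703.5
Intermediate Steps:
r(a) = -13 (r(a) = -4 + (-3 - 1*6) = -4 + (-3 - 6) = -4 - 9 = -13)
M(y) = 3/(-4 + y)
L(k) = k**2 + 8*k
X(g, D) = -60/17 (X(g, D) = 4*(5*(3/(-4 - 13))) = 4*(5*(3/(-17))) = 4*(5*(3*(-1/17))) = 4*(5*(-3/17)) = 4*(-15/17) = -60/17)
X(L(-14), 115) - 1*6700 = -60/17 - 1*6700 = -60/17 - 6700 = -113960/17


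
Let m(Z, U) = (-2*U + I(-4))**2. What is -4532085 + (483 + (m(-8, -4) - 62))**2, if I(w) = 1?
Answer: -4280081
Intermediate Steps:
m(Z, U) = (1 - 2*U)**2 (m(Z, U) = (-2*U + 1)**2 = (1 - 2*U)**2)
-4532085 + (483 + (m(-8, -4) - 62))**2 = -4532085 + (483 + ((-1 + 2*(-4))**2 - 62))**2 = -4532085 + (483 + ((-1 - 8)**2 - 62))**2 = -4532085 + (483 + ((-9)**2 - 62))**2 = -4532085 + (483 + (81 - 62))**2 = -4532085 + (483 + 19)**2 = -4532085 + 502**2 = -4532085 + 252004 = -4280081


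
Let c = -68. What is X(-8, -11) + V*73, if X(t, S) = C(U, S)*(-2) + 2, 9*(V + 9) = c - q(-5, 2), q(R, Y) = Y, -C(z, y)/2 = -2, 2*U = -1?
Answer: -11077/9 ≈ -1230.8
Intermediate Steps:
U = -1/2 (U = (1/2)*(-1) = -1/2 ≈ -0.50000)
C(z, y) = 4 (C(z, y) = -2*(-2) = 4)
V = -151/9 (V = -9 + (-68 - 1*2)/9 = -9 + (-68 - 2)/9 = -9 + (1/9)*(-70) = -9 - 70/9 = -151/9 ≈ -16.778)
X(t, S) = -6 (X(t, S) = 4*(-2) + 2 = -8 + 2 = -6)
X(-8, -11) + V*73 = -6 - 151/9*73 = -6 - 11023/9 = -11077/9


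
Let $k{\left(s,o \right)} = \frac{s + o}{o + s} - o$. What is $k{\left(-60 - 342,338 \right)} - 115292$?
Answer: $-115629$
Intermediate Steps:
$k{\left(s,o \right)} = 1 - o$ ($k{\left(s,o \right)} = \frac{o + s}{o + s} - o = 1 - o$)
$k{\left(-60 - 342,338 \right)} - 115292 = \left(1 - 338\right) - 115292 = -337 - 115292 = -115629$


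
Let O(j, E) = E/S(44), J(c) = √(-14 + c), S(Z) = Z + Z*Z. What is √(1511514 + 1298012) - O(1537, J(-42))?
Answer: √2809526 - I*√14/990 ≈ 1676.2 - 0.0037795*I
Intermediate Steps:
S(Z) = Z + Z²
O(j, E) = E/1980 (O(j, E) = E/((44*(1 + 44))) = E/((44*45)) = E/1980)
√(1511514 + 1298012) - O(1537, J(-42)) = √(1511514 + 1298012) - √(-14 - 42)/1980 = √2809526 - √(-56)/1980 = √2809526 - 2*I*√14/1980 = √2809526 - I*√14/990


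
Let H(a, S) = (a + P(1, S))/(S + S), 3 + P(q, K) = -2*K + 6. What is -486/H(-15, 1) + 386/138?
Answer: 34885/483 ≈ 72.226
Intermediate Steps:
P(q, K) = 3 - 2*K (P(q, K) = -3 + (-2*K + 6) = -3 + (6 - 2*K) = 3 - 2*K)
H(a, S) = (3 + a - 2*S)/(2*S) (H(a, S) = (a + (3 - 2*S))/(S + S) = (3 + a - 2*S)/((2*S)) = (3 + a - 2*S)*(1/(2*S)) = (3 + a - 2*S)/(2*S))
-486/H(-15, 1) + 386/138 = -486*2/(3 - 15 - 2*1) + 386/138 = -486*2/(3 - 15 - 2) + 386*(1/138) = -486/((1/2)*1*(-14)) + 193/69 = -486/(-7) + 193/69 = -486*(-1/7) + 193/69 = 486/7 + 193/69 = 34885/483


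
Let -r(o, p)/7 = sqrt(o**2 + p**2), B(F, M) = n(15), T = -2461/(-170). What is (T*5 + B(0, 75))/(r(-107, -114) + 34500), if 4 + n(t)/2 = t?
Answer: 11071050/4042777463 + 22463*sqrt(24445)/40427774630 ≈ 0.0028253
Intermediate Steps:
T = 2461/170 (T = -2461*(-1/170) = 2461/170 ≈ 14.476)
n(t) = -8 + 2*t
B(F, M) = 22 (B(F, M) = -8 + 2*15 = -8 + 30 = 22)
r(o, p) = -7*sqrt(o**2 + p**2)
(T*5 + B(0, 75))/(r(-107, -114) + 34500) = ((2461/170)*5 + 22)/(-7*sqrt((-107)**2 + (-114)**2) + 34500) = (2461/34 + 22)/(-7*sqrt(11449 + 12996) + 34500) = 3209/(34*(-7*sqrt(24445) + 34500)) = 3209/(34*(34500 - 7*sqrt(24445)))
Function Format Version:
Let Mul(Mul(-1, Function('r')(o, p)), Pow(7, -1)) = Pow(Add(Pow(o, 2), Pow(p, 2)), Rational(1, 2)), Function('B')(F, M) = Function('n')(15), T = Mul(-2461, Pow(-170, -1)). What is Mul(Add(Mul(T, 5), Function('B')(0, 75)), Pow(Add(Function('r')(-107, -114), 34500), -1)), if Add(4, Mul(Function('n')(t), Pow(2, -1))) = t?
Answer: Add(Rational(11071050, 4042777463), Mul(Rational(22463, 40427774630), Pow(24445, Rational(1, 2)))) ≈ 0.0028253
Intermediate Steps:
T = Rational(2461, 170) (T = Mul(-2461, Rational(-1, 170)) = Rational(2461, 170) ≈ 14.476)
Function('n')(t) = Add(-8, Mul(2, t))
Function('B')(F, M) = 22 (Function('B')(F, M) = Add(-8, Mul(2, 15)) = Add(-8, 30) = 22)
Function('r')(o, p) = Mul(-7, Pow(Add(Pow(o, 2), Pow(p, 2)), Rational(1, 2)))
Mul(Add(Mul(T, 5), Function('B')(0, 75)), Pow(Add(Function('r')(-107, -114), 34500), -1)) = Mul(Add(Mul(Rational(2461, 170), 5), 22), Pow(Add(Mul(-7, Pow(Add(Pow(-107, 2), Pow(-114, 2)), Rational(1, 2))), 34500), -1)) = Mul(Add(Rational(2461, 34), 22), Pow(Add(Mul(-7, Pow(Add(11449, 12996), Rational(1, 2))), 34500), -1)) = Mul(Rational(3209, 34), Pow(Add(Mul(-7, Pow(24445, Rational(1, 2))), 34500), -1)) = Mul(Rational(3209, 34), Pow(Add(34500, Mul(-7, Pow(24445, Rational(1, 2)))), -1))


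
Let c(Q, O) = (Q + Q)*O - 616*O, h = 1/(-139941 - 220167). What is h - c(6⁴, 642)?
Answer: -456830127937/360108 ≈ -1.2686e+6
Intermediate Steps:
h = -1/360108 (h = 1/(-360108) = -1/360108 ≈ -2.7769e-6)
c(Q, O) = -616*O + 2*O*Q (c(Q, O) = (2*Q)*O - 616*O = 2*O*Q - 616*O = -616*O + 2*O*Q)
h - c(6⁴, 642) = -1/360108 - 2*642*(-308 + 6⁴) = -1/360108 - 2*642*(-308 + 1296) = -1/360108 - 2*642*988 = -1/360108 - 1*1268592 = -1/360108 - 1268592 = -456830127937/360108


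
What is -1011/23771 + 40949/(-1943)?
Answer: -975363052/46187053 ≈ -21.118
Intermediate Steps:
-1011/23771 + 40949/(-1943) = -1011*1/23771 + 40949*(-1/1943) = -1011/23771 - 40949/1943 = -975363052/46187053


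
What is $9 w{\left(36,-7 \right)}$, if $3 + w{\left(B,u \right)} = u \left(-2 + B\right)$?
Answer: $-2169$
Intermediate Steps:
$w{\left(B,u \right)} = -3 + u \left(-2 + B\right)$
$9 w{\left(36,-7 \right)} = 9 \left(-3 - -14 + 36 \left(-7\right)\right) = 9 \left(-3 + 14 - 252\right) = 9 \left(-241\right) = -2169$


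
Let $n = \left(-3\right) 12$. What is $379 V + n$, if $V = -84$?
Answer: $-31872$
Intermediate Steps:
$n = -36$
$379 V + n = 379 \left(-84\right) - 36 = -31836 - 36 = -31872$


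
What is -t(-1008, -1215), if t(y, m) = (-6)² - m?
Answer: -1251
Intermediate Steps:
t(y, m) = 36 - m
-t(-1008, -1215) = -(36 - 1*(-1215)) = -(36 + 1215) = -1*1251 = -1251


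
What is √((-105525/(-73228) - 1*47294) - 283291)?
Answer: I*√443175359056485/36614 ≈ 574.96*I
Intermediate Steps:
√((-105525/(-73228) - 1*47294) - 283291) = √((-105525*(-1/73228) - 47294) - 283291) = √((105525/73228 - 47294) - 283291) = √(-3463139507/73228 - 283291) = √(-24207972855/73228) = I*√443175359056485/36614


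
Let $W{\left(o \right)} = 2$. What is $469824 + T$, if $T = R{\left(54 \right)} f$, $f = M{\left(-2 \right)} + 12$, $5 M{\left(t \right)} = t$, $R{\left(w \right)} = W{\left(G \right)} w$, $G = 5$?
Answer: $\frac{2355384}{5} \approx 4.7108 \cdot 10^{5}$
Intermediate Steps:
$R{\left(w \right)} = 2 w$
$M{\left(t \right)} = \frac{t}{5}$
$f = \frac{58}{5}$ ($f = \frac{1}{5} \left(-2\right) + 12 = - \frac{2}{5} + 12 = \frac{58}{5} \approx 11.6$)
$T = \frac{6264}{5}$ ($T = 2 \cdot 54 \cdot \frac{58}{5} = 108 \cdot \frac{58}{5} = \frac{6264}{5} \approx 1252.8$)
$469824 + T = 469824 + \frac{6264}{5} = \frac{2355384}{5}$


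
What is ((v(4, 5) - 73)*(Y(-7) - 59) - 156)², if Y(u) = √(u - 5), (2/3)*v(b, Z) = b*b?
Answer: 7451413 - 536060*I*√3 ≈ 7.4514e+6 - 9.2848e+5*I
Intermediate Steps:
v(b, Z) = 3*b²/2 (v(b, Z) = 3*(b*b)/2 = 3*b²/2)
Y(u) = √(-5 + u)
((v(4, 5) - 73)*(Y(-7) - 59) - 156)² = (((3/2)*4² - 73)*(√(-5 - 7) - 59) - 156)² = (((3/2)*16 - 73)*(√(-12) - 59) - 156)² = ((24 - 73)*(2*I*√3 - 59) - 156)² = (-49*(-59 + 2*I*√3) - 156)² = ((2891 - 98*I*√3) - 156)² = (2735 - 98*I*√3)²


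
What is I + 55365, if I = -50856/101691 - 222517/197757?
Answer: 123707043751724/2234456343 ≈ 55363.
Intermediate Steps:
I = -3631678471/2234456343 (I = -50856*1/101691 - 222517*1/197757 = -16952/33897 - 222517/197757 = -3631678471/2234456343 ≈ -1.6253)
I + 55365 = -3631678471/2234456343 + 55365 = 123707043751724/2234456343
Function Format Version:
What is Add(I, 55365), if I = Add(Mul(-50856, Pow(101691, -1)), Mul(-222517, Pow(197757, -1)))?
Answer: Rational(123707043751724, 2234456343) ≈ 55363.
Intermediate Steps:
I = Rational(-3631678471, 2234456343) (I = Add(Mul(-50856, Rational(1, 101691)), Mul(-222517, Rational(1, 197757))) = Add(Rational(-16952, 33897), Rational(-222517, 197757)) = Rational(-3631678471, 2234456343) ≈ -1.6253)
Add(I, 55365) = Add(Rational(-3631678471, 2234456343), 55365) = Rational(123707043751724, 2234456343)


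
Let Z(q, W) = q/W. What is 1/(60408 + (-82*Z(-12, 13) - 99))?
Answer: 13/785001 ≈ 1.6560e-5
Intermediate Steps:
1/(60408 + (-82*Z(-12, 13) - 99)) = 1/(60408 + (-(-984)/13 - 99)) = 1/(60408 + (-82*(-12/13) - 99)) = 1/(60408 + (984/13 - 99)) = 1/(60408 - 303/13) = 1/(785001/13) = 13/785001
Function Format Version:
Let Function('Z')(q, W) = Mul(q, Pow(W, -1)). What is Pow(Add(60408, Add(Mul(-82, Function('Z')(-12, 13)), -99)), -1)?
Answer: Rational(13, 785001) ≈ 1.6560e-5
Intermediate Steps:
Pow(Add(60408, Add(Mul(-82, Function('Z')(-12, 13)), -99)), -1) = Pow(Add(60408, Add(Mul(-82, Mul(-12, Pow(13, -1))), -99)), -1) = Pow(Add(60408, Add(Mul(-82, Mul(-12, Rational(1, 13))), -99)), -1) = Pow(Add(60408, Add(Mul(-82, Rational(-12, 13)), -99)), -1) = Pow(Add(60408, Add(Rational(984, 13), -99)), -1) = Pow(Add(60408, Rational(-303, 13)), -1) = Pow(Rational(785001, 13), -1) = Rational(13, 785001)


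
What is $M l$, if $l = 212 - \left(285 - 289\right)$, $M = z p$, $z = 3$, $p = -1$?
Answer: $-648$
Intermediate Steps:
$M = -3$ ($M = 3 \left(-1\right) = -3$)
$l = 216$ ($l = 212 - \left(285 - 289\right) = 212 - -4 = 212 + 4 = 216$)
$M l = \left(-3\right) 216 = -648$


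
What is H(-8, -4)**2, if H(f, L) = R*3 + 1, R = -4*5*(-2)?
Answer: 14641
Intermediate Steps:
R = 40 (R = -20*(-2) = 40)
H(f, L) = 121 (H(f, L) = 40*3 + 1 = 120 + 1 = 121)
H(-8, -4)**2 = 121**2 = 14641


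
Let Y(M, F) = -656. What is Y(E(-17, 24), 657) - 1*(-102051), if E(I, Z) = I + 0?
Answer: 101395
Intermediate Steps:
E(I, Z) = I
Y(E(-17, 24), 657) - 1*(-102051) = -656 - 1*(-102051) = -656 + 102051 = 101395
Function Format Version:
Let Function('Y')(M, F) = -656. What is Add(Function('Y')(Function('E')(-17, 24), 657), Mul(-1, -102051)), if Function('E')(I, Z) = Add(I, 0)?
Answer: 101395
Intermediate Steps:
Function('E')(I, Z) = I
Add(Function('Y')(Function('E')(-17, 24), 657), Mul(-1, -102051)) = Add(-656, Mul(-1, -102051)) = Add(-656, 102051) = 101395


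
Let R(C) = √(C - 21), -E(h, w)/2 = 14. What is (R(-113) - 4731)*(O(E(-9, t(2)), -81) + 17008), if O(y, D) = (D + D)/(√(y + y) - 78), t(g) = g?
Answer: -123528486909/1535 - 162*√469/1535 - 383211*I*√14/1535 + 26110439*I*√134/1535 ≈ -8.0475e+7 + 1.9597e+5*I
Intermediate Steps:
E(h, w) = -28 (E(h, w) = -2*14 = -28)
R(C) = √(-21 + C)
O(y, D) = 2*D/(-78 + √2*√y) (O(y, D) = (2*D)/(√(2*y) - 78) = (2*D)/(√2*√y - 78) = (2*D)/(-78 + √2*√y) = 2*D/(-78 + √2*√y))
(R(-113) - 4731)*(O(E(-9, t(2)), -81) + 17008) = (√(-21 - 113) - 4731)*(2*(-81)/(-78 + √2*√(-28)) + 17008) = (√(-134) - 4731)*(2*(-81)/(-78 + √2*(2*I*√7)) + 17008) = (I*√134 - 4731)*(2*(-81)/(-78 + 2*I*√14) + 17008) = (-4731 + I*√134)*(-162/(-78 + 2*I*√14) + 17008) = (-4731 + I*√134)*(17008 - 162/(-78 + 2*I*√14))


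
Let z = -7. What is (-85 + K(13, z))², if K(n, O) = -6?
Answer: 8281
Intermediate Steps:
(-85 + K(13, z))² = (-85 - 6)² = (-91)² = 8281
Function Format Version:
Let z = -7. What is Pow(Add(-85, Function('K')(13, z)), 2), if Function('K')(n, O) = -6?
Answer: 8281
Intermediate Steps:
Pow(Add(-85, Function('K')(13, z)), 2) = Pow(Add(-85, -6), 2) = Pow(-91, 2) = 8281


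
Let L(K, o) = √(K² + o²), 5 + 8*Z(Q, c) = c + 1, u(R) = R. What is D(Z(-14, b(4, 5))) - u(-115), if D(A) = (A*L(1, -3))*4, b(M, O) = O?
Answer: 115 + √10/2 ≈ 116.58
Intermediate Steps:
Z(Q, c) = -½ + c/8 (Z(Q, c) = -5/8 + (c + 1)/8 = -5/8 + (1 + c)/8 = -5/8 + (⅛ + c/8) = -½ + c/8)
D(A) = 4*A*√10 (D(A) = (A*√(1² + (-3)²))*4 = (A*√(1 + 9))*4 = (A*√10)*4 = 4*A*√10)
D(Z(-14, b(4, 5))) - u(-115) = 4*(-½ + (⅛)*5)*√10 - 1*(-115) = 4*(-½ + 5/8)*√10 + 115 = 4*(⅛)*√10 + 115 = √10/2 + 115 = 115 + √10/2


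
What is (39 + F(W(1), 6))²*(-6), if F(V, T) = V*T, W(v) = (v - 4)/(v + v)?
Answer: -5400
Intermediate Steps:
W(v) = (-4 + v)/(2*v) (W(v) = (-4 + v)/((2*v)) = (-4 + v)*(1/(2*v)) = (-4 + v)/(2*v))
F(V, T) = T*V
(39 + F(W(1), 6))²*(-6) = (39 + 6*((½)*(-4 + 1)/1))²*(-6) = (39 + 6*((½)*1*(-3)))²*(-6) = (39 + 6*(-3/2))²*(-6) = (39 - 9)²*(-6) = 30²*(-6) = 900*(-6) = -5400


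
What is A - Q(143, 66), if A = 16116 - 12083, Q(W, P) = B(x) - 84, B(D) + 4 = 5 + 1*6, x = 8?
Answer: 4110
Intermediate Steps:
B(D) = 7 (B(D) = -4 + (5 + 1*6) = -4 + (5 + 6) = -4 + 11 = 7)
Q(W, P) = -77 (Q(W, P) = 7 - 84 = -77)
A = 4033
A - Q(143, 66) = 4033 - 1*(-77) = 4033 + 77 = 4110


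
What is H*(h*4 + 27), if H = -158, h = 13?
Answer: -12482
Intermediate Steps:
H*(h*4 + 27) = -158*(13*4 + 27) = -158*(52 + 27) = -158*79 = -12482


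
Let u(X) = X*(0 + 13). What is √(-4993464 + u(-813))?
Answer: I*√5004033 ≈ 2237.0*I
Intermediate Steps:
u(X) = 13*X (u(X) = X*13 = 13*X)
√(-4993464 + u(-813)) = √(-4993464 + 13*(-813)) = √(-4993464 - 10569) = √(-5004033) = I*√5004033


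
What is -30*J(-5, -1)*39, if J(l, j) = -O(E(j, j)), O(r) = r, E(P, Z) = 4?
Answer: 4680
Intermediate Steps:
J(l, j) = -4 (J(l, j) = -1*4 = -4)
-30*J(-5, -1)*39 = -30*(-4)*39 = 120*39 = 4680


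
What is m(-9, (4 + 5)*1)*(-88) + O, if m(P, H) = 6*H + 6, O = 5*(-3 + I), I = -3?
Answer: -5310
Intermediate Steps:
O = -30 (O = 5*(-3 - 3) = 5*(-6) = -30)
m(P, H) = 6 + 6*H
m(-9, (4 + 5)*1)*(-88) + O = (6 + 6*((4 + 5)*1))*(-88) - 30 = (6 + 6*(9*1))*(-88) - 30 = (6 + 6*9)*(-88) - 30 = (6 + 54)*(-88) - 30 = 60*(-88) - 30 = -5280 - 30 = -5310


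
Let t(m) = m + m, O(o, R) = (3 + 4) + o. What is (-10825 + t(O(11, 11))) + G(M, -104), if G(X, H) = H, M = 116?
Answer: -10893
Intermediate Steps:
O(o, R) = 7 + o
t(m) = 2*m
(-10825 + t(O(11, 11))) + G(M, -104) = (-10825 + 2*(7 + 11)) - 104 = (-10825 + 2*18) - 104 = (-10825 + 36) - 104 = -10789 - 104 = -10893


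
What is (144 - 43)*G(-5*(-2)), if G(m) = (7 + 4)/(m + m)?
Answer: 1111/20 ≈ 55.550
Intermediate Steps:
G(m) = 11/(2*m) (G(m) = 11/((2*m)) = 11*(1/(2*m)) = 11/(2*m))
(144 - 43)*G(-5*(-2)) = (144 - 43)*(11/(2*((-5*(-2))))) = 101*((11/2)/10) = 101*((11/2)*(⅒)) = 101*(11/20) = 1111/20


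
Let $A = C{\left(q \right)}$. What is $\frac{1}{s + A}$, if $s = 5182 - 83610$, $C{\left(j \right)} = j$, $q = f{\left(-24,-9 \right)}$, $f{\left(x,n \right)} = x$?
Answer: $- \frac{1}{78452} \approx -1.2747 \cdot 10^{-5}$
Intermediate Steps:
$q = -24$
$A = -24$
$s = -78428$
$\frac{1}{s + A} = \frac{1}{-78428 - 24} = \frac{1}{-78452} = - \frac{1}{78452}$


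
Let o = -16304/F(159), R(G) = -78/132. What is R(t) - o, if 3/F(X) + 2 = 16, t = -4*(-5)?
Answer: 5021593/66 ≈ 76085.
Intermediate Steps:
t = 20
F(X) = 3/14 (F(X) = 3/(-2 + 16) = 3/14)
R(G) = -13/22 (R(G) = -78*1/132 = -13/22)
o = -228256/3 (o = -16304/3/14 = -16304*14/3 = -228256/3 ≈ -76085.)
R(t) - o = -13/22 - 1*(-228256/3) = -13/22 + 228256/3 = 5021593/66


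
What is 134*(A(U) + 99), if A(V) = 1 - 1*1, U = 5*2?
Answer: 13266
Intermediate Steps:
U = 10
A(V) = 0 (A(V) = 1 - 1 = 0)
134*(A(U) + 99) = 134*(0 + 99) = 134*99 = 13266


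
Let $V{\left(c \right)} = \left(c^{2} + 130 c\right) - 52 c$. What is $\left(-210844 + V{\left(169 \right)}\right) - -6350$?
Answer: $-162751$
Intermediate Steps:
$V{\left(c \right)} = c^{2} + 78 c$
$\left(-210844 + V{\left(169 \right)}\right) - -6350 = \left(-210844 + 169 \left(78 + 169\right)\right) - -6350 = \left(-210844 + 169 \cdot 247\right) + 6350 = \left(-210844 + 41743\right) + 6350 = -169101 + 6350 = -162751$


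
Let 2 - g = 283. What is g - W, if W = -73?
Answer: -208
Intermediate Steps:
g = -281 (g = 2 - 1*283 = 2 - 283 = -281)
g - W = -281 - 1*(-73) = -281 + 73 = -208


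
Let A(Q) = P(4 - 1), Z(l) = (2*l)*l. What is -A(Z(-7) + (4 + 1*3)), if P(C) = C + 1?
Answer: -4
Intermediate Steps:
Z(l) = 2*l²
P(C) = 1 + C
A(Q) = 4 (A(Q) = 1 + (4 - 1) = 1 + 3 = 4)
-A(Z(-7) + (4 + 1*3)) = -1*4 = -4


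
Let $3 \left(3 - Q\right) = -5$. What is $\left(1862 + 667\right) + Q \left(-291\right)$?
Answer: $1171$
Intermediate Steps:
$Q = \frac{14}{3}$ ($Q = 3 - - \frac{5}{3} = 3 + \frac{5}{3} = \frac{14}{3} \approx 4.6667$)
$\left(1862 + 667\right) + Q \left(-291\right) = \left(1862 + 667\right) + \frac{14}{3} \left(-291\right) = 2529 - 1358 = 1171$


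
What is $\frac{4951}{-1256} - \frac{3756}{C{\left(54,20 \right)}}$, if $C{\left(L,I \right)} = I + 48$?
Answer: $- \frac{1263551}{21352} \approx -59.177$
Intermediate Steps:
$C{\left(L,I \right)} = 48 + I$
$\frac{4951}{-1256} - \frac{3756}{C{\left(54,20 \right)}} = \frac{4951}{-1256} - \frac{3756}{48 + 20} = 4951 \left(- \frac{1}{1256}\right) - \frac{3756}{68} = - \frac{4951}{1256} - \frac{939}{17} = - \frac{1263551}{21352}$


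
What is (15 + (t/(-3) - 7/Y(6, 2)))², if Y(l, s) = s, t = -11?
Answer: 8281/36 ≈ 230.03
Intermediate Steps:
(15 + (t/(-3) - 7/Y(6, 2)))² = (15 + (-11/(-3) - 7/2))² = (15 + (-11*(-⅓) - 7*½))² = (15 + (11/3 - 7/2))² = (15 + ⅙)² = (91/6)² = 8281/36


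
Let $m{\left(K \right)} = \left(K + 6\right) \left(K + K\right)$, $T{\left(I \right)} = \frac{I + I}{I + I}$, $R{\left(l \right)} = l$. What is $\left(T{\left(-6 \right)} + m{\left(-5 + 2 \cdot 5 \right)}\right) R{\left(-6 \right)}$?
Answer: $-666$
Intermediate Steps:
$T{\left(I \right)} = 1$ ($T{\left(I \right)} = \frac{2 I}{2 I} = 2 I \frac{1}{2 I} = 1$)
$m{\left(K \right)} = 2 K \left(6 + K\right)$ ($m{\left(K \right)} = \left(6 + K\right) 2 K = 2 K \left(6 + K\right)$)
$\left(T{\left(-6 \right)} + m{\left(-5 + 2 \cdot 5 \right)}\right) R{\left(-6 \right)} = \left(1 + 2 \left(-5 + 2 \cdot 5\right) \left(6 + \left(-5 + 2 \cdot 5\right)\right)\right) \left(-6\right) = \left(1 + 2 \left(-5 + 10\right) \left(6 + \left(-5 + 10\right)\right)\right) \left(-6\right) = \left(1 + 2 \cdot 5 \left(6 + 5\right)\right) \left(-6\right) = \left(1 + 2 \cdot 5 \cdot 11\right) \left(-6\right) = \left(1 + 110\right) \left(-6\right) = 111 \left(-6\right) = -666$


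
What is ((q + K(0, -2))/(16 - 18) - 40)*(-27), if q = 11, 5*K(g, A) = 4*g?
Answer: 2457/2 ≈ 1228.5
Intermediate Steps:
K(g, A) = 4*g/5 (K(g, A) = (4*g)/5 = 4*g/5)
((q + K(0, -2))/(16 - 18) - 40)*(-27) = ((11 + (⅘)*0)/(16 - 18) - 40)*(-27) = ((11 + 0)/(-2) - 40)*(-27) = (11*(-½) - 40)*(-27) = (-11/2 - 40)*(-27) = -91/2*(-27) = 2457/2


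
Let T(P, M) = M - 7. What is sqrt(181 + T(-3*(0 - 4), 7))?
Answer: sqrt(181) ≈ 13.454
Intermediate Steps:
T(P, M) = -7 + M
sqrt(181 + T(-3*(0 - 4), 7)) = sqrt(181 + (-7 + 7)) = sqrt(181 + 0) = sqrt(181)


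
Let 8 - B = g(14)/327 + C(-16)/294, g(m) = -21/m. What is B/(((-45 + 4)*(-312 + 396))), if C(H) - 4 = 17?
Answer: -6053/2627772 ≈ -0.0023035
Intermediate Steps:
C(H) = 21 (C(H) = 4 + 17 = 21)
B = 6053/763 (B = 8 - (-21/14/327 + 21/294) = 8 - (-21*1/14*(1/327) + 21*(1/294)) = 8 - (-3/2*1/327 + 1/14) = 8 - (-1/218 + 1/14) = 8 - 1*51/763 = 8 - 51/763 = 6053/763 ≈ 7.9332)
B/(((-45 + 4)*(-312 + 396))) = 6053/(763*(((-45 + 4)*(-312 + 396)))) = 6053/(763*((-41*84))) = (6053/763)/(-3444) = (6053/763)*(-1/3444) = -6053/2627772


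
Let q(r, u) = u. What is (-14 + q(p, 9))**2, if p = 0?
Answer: 25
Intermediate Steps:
(-14 + q(p, 9))**2 = (-14 + 9)**2 = (-5)**2 = 25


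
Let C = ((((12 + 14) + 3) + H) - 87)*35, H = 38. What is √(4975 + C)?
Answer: 15*√19 ≈ 65.384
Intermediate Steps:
C = -700 (C = ((((12 + 14) + 3) + 38) - 87)*35 = (((26 + 3) + 38) - 87)*35 = ((29 + 38) - 87)*35 = (67 - 87)*35 = -20*35 = -700)
√(4975 + C) = √(4975 - 700) = √4275 = 15*√19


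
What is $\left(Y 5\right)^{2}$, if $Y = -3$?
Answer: $225$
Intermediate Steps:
$\left(Y 5\right)^{2} = \left(\left(-3\right) 5\right)^{2} = \left(-15\right)^{2} = 225$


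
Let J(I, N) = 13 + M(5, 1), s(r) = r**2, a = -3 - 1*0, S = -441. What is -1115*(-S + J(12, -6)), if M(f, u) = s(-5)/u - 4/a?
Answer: -1606715/3 ≈ -5.3557e+5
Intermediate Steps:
a = -3 (a = -3 + 0 = -3)
M(f, u) = 4/3 + 25/u (M(f, u) = (-5)**2/u - 4/(-3) = 25/u - 4*(-1/3) = 25/u + 4/3 = 4/3 + 25/u)
J(I, N) = 118/3 (J(I, N) = 13 + (4/3 + 25/1) = 13 + (4/3 + 25*1) = 13 + (4/3 + 25) = 13 + 79/3 = 118/3)
-1115*(-S + J(12, -6)) = -1115*(-1*(-441) + 118/3) = -1115*(441 + 118/3) = -1115*1441/3 = -1606715/3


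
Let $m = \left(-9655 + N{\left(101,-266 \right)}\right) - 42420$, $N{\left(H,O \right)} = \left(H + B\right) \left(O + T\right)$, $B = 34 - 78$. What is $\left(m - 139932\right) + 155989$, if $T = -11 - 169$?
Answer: $-61440$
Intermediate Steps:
$B = -44$ ($B = 34 - 78 = -44$)
$T = -180$
$N{\left(H,O \right)} = \left(-180 + O\right) \left(-44 + H\right)$ ($N{\left(H,O \right)} = \left(H - 44\right) \left(O - 180\right) = \left(-44 + H\right) \left(-180 + O\right) = \left(-180 + O\right) \left(-44 + H\right)$)
$m = -77497$ ($m = \left(-9655 + \left(7920 - 18180 - -11704 + 101 \left(-266\right)\right)\right) - 42420 = \left(-9655 + \left(7920 - 18180 + 11704 - 26866\right)\right) - 42420 = \left(-9655 - 25422\right) - 42420 = -35077 - 42420 = -77497$)
$\left(m - 139932\right) + 155989 = \left(-77497 - 139932\right) + 155989 = -217429 + 155989 = -61440$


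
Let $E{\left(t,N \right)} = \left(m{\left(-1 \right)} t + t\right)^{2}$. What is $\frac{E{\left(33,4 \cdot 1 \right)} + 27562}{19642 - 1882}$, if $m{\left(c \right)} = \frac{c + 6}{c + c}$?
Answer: $\frac{120049}{71040} \approx 1.6899$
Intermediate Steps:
$m{\left(c \right)} = \frac{6 + c}{2 c}$
$E{\left(t,N \right)} = \frac{9 t^{2}}{4}$ ($E{\left(t,N \right)} = \left(\frac{6 - 1}{2 \left(-1\right)} t + t\right)^{2} = \left(\frac{1}{2} \left(-1\right) 5 t + t\right)^{2} = \left(- \frac{5 t}{2} + t\right)^{2} = \left(- \frac{3 t}{2}\right)^{2} = \frac{9 t^{2}}{4}$)
$\frac{E{\left(33,4 \cdot 1 \right)} + 27562}{19642 - 1882} = \frac{\frac{9 \cdot 33^{2}}{4} + 27562}{19642 - 1882} = \frac{\frac{9}{4} \cdot 1089 + 27562}{17760} = \left(\frac{9801}{4} + 27562\right) \frac{1}{17760} = \frac{120049}{4} \cdot \frac{1}{17760} = \frac{120049}{71040}$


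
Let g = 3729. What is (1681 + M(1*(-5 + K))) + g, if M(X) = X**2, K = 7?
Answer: 5414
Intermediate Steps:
(1681 + M(1*(-5 + K))) + g = (1681 + (1*(-5 + 7))**2) + 3729 = (1681 + (1*2)**2) + 3729 = (1681 + 2**2) + 3729 = (1681 + 4) + 3729 = 1685 + 3729 = 5414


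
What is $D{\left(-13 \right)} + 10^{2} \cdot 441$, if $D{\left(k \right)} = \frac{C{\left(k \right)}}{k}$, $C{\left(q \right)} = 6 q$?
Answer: $44106$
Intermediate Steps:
$D{\left(k \right)} = 6$ ($D{\left(k \right)} = \frac{6 k}{k} = 6$)
$D{\left(-13 \right)} + 10^{2} \cdot 441 = 6 + 10^{2} \cdot 441 = 6 + 100 \cdot 441 = 6 + 44100 = 44106$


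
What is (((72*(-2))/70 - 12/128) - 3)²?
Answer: 33281361/1254400 ≈ 26.532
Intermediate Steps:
(((72*(-2))/70 - 12/128) - 3)² = ((-144*1/70 - 12*1/128) - 3)² = ((-72/35 - 3/32) - 3)² = (-2409/1120 - 3)² = (-5769/1120)² = 33281361/1254400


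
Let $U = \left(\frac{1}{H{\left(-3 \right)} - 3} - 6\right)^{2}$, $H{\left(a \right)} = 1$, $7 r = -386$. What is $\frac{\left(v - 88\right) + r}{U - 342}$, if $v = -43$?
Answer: $\frac{5212}{8393} \approx 0.62099$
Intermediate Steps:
$r = - \frac{386}{7}$ ($r = \frac{1}{7} \left(-386\right) = - \frac{386}{7} \approx -55.143$)
$U = \frac{169}{4}$ ($U = \left(\frac{1}{1 - 3} - 6\right)^{2} = \left(\frac{1}{-2} - 6\right)^{2} = \left(- \frac{1}{2} - 6\right)^{2} = \left(- \frac{13}{2}\right)^{2} = \frac{169}{4} \approx 42.25$)
$\frac{\left(v - 88\right) + r}{U - 342} = \frac{\left(-43 - 88\right) - \frac{386}{7}}{\frac{169}{4} - 342} = \frac{-131 - \frac{386}{7}}{- \frac{1199}{4}} = \left(- \frac{1303}{7}\right) \left(- \frac{4}{1199}\right) = \frac{5212}{8393}$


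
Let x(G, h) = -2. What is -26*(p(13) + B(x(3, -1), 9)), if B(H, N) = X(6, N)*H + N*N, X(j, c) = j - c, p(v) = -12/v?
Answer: -2238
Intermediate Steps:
B(H, N) = N² + H*(6 - N) (B(H, N) = (6 - N)*H + N*N = H*(6 - N) + N² = N² + H*(6 - N))
-26*(p(13) + B(x(3, -1), 9)) = -26*(-12/13 + (9² - 1*(-2)*(-6 + 9))) = -26*(-12*1/13 + (81 - 1*(-2)*3)) = -26*(-12/13 + (81 + 6)) = -26*(-12/13 + 87) = -26*1119/13 = -2238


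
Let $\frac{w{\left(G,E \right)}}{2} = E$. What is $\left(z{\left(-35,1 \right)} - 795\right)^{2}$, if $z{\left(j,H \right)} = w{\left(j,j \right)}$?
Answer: $748225$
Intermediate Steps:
$w{\left(G,E \right)} = 2 E$
$z{\left(j,H \right)} = 2 j$
$\left(z{\left(-35,1 \right)} - 795\right)^{2} = \left(2 \left(-35\right) - 795\right)^{2} = \left(-70 - 795\right)^{2} = \left(-865\right)^{2} = 748225$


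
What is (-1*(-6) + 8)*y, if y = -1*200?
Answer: -2800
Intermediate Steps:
y = -200
(-1*(-6) + 8)*y = (-1*(-6) + 8)*(-200) = (6 + 8)*(-200) = 14*(-200) = -2800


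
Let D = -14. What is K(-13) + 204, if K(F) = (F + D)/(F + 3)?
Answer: 2067/10 ≈ 206.70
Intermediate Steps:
K(F) = (-14 + F)/(3 + F) (K(F) = (F - 14)/(F + 3) = (-14 + F)/(3 + F))
K(-13) + 204 = (-14 - 13)/(3 - 13) + 204 = -27/(-10) + 204 = -⅒*(-27) + 204 = 27/10 + 204 = 2067/10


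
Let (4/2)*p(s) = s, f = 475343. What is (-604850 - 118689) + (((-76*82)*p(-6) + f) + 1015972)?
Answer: 786472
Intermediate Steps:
p(s) = s/2
(-604850 - 118689) + (((-76*82)*p(-6) + f) + 1015972) = (-604850 - 118689) + (((-76*82)*((1/2)*(-6)) + 475343) + 1015972) = -723539 + ((-6232*(-3) + 475343) + 1015972) = -723539 + ((18696 + 475343) + 1015972) = -723539 + (494039 + 1015972) = -723539 + 1510011 = 786472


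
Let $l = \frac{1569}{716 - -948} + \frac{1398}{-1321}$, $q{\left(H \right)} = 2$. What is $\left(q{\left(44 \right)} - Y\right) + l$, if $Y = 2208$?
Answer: $- \frac{4849359287}{2198144} \approx -2206.1$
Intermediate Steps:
$l = - \frac{253623}{2198144}$ ($l = \frac{1569}{716 + 948} + 1398 \left(- \frac{1}{1321}\right) = \frac{1569}{1664} - \frac{1398}{1321} = - \frac{253623}{2198144} \approx -0.11538$)
$\left(q{\left(44 \right)} - Y\right) + l = \left(2 - 2208\right) - \frac{253623}{2198144} = -2206 - \frac{253623}{2198144} = - \frac{4849359287}{2198144}$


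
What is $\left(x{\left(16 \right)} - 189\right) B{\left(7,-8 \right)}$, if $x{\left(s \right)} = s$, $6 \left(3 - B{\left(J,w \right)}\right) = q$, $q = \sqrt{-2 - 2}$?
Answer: $-519 + \frac{173 i}{3} \approx -519.0 + 57.667 i$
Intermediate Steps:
$q = 2 i$ ($q = \sqrt{-4} = 2 i \approx 2.0 i$)
$B{\left(J,w \right)} = 3 - \frac{i}{3}$ ($B{\left(J,w \right)} = 3 - \frac{2 i}{6} = 3 - \frac{i}{3}$)
$\left(x{\left(16 \right)} - 189\right) B{\left(7,-8 \right)} = \left(16 - 189\right) \left(3 - \frac{i}{3}\right) = - 173 \left(3 - \frac{i}{3}\right) = -519 + \frac{173 i}{3}$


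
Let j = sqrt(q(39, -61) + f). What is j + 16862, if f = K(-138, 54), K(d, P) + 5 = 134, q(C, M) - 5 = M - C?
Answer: 16862 + sqrt(34) ≈ 16868.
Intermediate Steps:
q(C, M) = 5 + M - C (q(C, M) = 5 + (M - C) = 5 + M - C)
K(d, P) = 129 (K(d, P) = -5 + 134 = 129)
f = 129
j = sqrt(34) (j = sqrt((5 - 61 - 1*39) + 129) = sqrt((5 - 61 - 39) + 129) = sqrt(-95 + 129) = sqrt(34) ≈ 5.8309)
j + 16862 = sqrt(34) + 16862 = 16862 + sqrt(34)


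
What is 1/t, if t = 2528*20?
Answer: 1/50560 ≈ 1.9778e-5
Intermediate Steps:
t = 50560
1/t = 1/50560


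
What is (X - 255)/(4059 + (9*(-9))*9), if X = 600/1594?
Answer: -13529/176934 ≈ -0.076464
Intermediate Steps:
X = 300/797 (X = 600*(1/1594) = 300/797 ≈ 0.37641)
(X - 255)/(4059 + (9*(-9))*9) = (300/797 - 255)/(4059 + (9*(-9))*9) = -202935/(797*(4059 - 81*9)) = -202935/(797*(4059 - 729)) = -202935/797/3330 = -202935/797*1/3330 = -13529/176934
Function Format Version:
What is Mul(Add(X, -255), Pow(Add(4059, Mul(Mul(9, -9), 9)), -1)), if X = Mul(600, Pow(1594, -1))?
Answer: Rational(-13529, 176934) ≈ -0.076464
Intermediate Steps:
X = Rational(300, 797) (X = Mul(600, Rational(1, 1594)) = Rational(300, 797) ≈ 0.37641)
Mul(Add(X, -255), Pow(Add(4059, Mul(Mul(9, -9), 9)), -1)) = Mul(Add(Rational(300, 797), -255), Pow(Add(4059, Mul(Mul(9, -9), 9)), -1)) = Mul(Rational(-202935, 797), Pow(Add(4059, Mul(-81, 9)), -1)) = Mul(Rational(-202935, 797), Pow(Add(4059, -729), -1)) = Mul(Rational(-202935, 797), Pow(3330, -1)) = Mul(Rational(-202935, 797), Rational(1, 3330)) = Rational(-13529, 176934)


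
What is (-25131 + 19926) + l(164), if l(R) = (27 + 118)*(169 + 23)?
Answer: 22635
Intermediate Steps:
l(R) = 27840 (l(R) = 145*192 = 27840)
(-25131 + 19926) + l(164) = (-25131 + 19926) + 27840 = -5205 + 27840 = 22635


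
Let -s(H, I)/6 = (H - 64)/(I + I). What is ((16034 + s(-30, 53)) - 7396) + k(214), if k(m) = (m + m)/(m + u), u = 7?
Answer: 101261900/11713 ≈ 8645.3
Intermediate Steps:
s(H, I) = -3*(-64 + H)/I (s(H, I) = -6*(H - 64)/(I + I) = -6*(-64 + H)/(2*I) = -6*(-64 + H)*1/(2*I) = -3*(-64 + H)/I)
k(m) = 2*m/(7 + m) (k(m) = (m + m)/(m + 7) = (2*m)/(7 + m) = 2*m/(7 + m))
((16034 + s(-30, 53)) - 7396) + k(214) = ((16034 + 3*(64 - 1*(-30))/53) - 7396) + 2*214/(7 + 214) = ((16034 + 3*(1/53)*(64 + 30)) - 7396) + 2*214/221 = ((16034 + 3*(1/53)*94) - 7396) + 2*214*(1/221) = ((16034 + 282/53) - 7396) + 428/221 = (850084/53 - 7396) + 428/221 = 458096/53 + 428/221 = 101261900/11713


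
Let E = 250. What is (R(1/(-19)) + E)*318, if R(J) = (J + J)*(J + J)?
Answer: 28700772/361 ≈ 79504.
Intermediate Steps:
R(J) = 4*J**2 (R(J) = (2*J)*(2*J) = 4*J**2)
(R(1/(-19)) + E)*318 = (4*(1/(-19))**2 + 250)*318 = (4*(-1/19)**2 + 250)*318 = (4*(1/361) + 250)*318 = (4/361 + 250)*318 = (90254/361)*318 = 28700772/361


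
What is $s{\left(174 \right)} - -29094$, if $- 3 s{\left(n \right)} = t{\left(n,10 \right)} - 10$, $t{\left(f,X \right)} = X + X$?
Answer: $\frac{87272}{3} \approx 29091.0$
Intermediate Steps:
$t{\left(f,X \right)} = 2 X$
$s{\left(n \right)} = - \frac{10}{3}$ ($s{\left(n \right)} = - \frac{2 \cdot 10 - 10}{3} = - \frac{20 - 10}{3} = \left(- \frac{1}{3}\right) 10 = - \frac{10}{3}$)
$s{\left(174 \right)} - -29094 = - \frac{10}{3} - -29094 = - \frac{10}{3} + 29094 = \frac{87272}{3}$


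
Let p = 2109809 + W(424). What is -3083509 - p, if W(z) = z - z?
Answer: -5193318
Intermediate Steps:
W(z) = 0
p = 2109809 (p = 2109809 + 0 = 2109809)
-3083509 - p = -3083509 - 1*2109809 = -3083509 - 2109809 = -5193318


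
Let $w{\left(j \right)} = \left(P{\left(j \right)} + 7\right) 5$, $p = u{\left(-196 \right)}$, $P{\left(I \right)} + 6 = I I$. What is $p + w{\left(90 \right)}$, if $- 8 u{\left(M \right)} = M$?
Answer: $\frac{81059}{2} \approx 40530.0$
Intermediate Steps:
$u{\left(M \right)} = - \frac{M}{8}$
$P{\left(I \right)} = -6 + I^{2}$ ($P{\left(I \right)} = -6 + I I = -6 + I^{2}$)
$p = \frac{49}{2}$ ($p = \left(- \frac{1}{8}\right) \left(-196\right) = \frac{49}{2} \approx 24.5$)
$w{\left(j \right)} = 5 + 5 j^{2}$ ($w{\left(j \right)} = \left(\left(-6 + j^{2}\right) + 7\right) 5 = \left(1 + j^{2}\right) 5 = 5 + 5 j^{2}$)
$p + w{\left(90 \right)} = \frac{49}{2} + \left(5 + 5 \cdot 90^{2}\right) = \frac{49}{2} + \left(5 + 5 \cdot 8100\right) = \frac{49}{2} + \left(5 + 40500\right) = \frac{49}{2} + 40505 = \frac{81059}{2}$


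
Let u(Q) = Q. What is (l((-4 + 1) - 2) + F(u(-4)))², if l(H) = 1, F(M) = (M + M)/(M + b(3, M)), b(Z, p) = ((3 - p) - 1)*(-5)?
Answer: 441/289 ≈ 1.5260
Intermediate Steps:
b(Z, p) = -10 + 5*p (b(Z, p) = (2 - p)*(-5) = -10 + 5*p)
F(M) = 2*M/(-10 + 6*M) (F(M) = (M + M)/(M + (-10 + 5*M)) = (2*M)/(-10 + 6*M) = 2*M/(-10 + 6*M))
(l((-4 + 1) - 2) + F(u(-4)))² = (1 - 4/(-5 + 3*(-4)))² = (1 - 4/(-5 - 12))² = (1 - 4/(-17))² = (1 - 4*(-1/17))² = (1 + 4/17)² = (21/17)² = 441/289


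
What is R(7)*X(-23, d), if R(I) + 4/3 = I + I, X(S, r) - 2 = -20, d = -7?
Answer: -228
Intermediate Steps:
X(S, r) = -18 (X(S, r) = 2 - 20 = -18)
R(I) = -4/3 + 2*I (R(I) = -4/3 + (I + I) = -4/3 + 2*I)
R(7)*X(-23, d) = (-4/3 + 2*7)*(-18) = (-4/3 + 14)*(-18) = (38/3)*(-18) = -228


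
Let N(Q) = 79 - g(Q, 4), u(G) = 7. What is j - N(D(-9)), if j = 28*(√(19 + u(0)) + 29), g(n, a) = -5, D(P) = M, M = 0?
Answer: 728 + 28*√26 ≈ 870.77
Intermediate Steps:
D(P) = 0
N(Q) = 84 (N(Q) = 79 - 1*(-5) = 79 + 5 = 84)
j = 812 + 28*√26 (j = 28*(√(19 + 7) + 29) = 28*(√26 + 29) = 28*(29 + √26) = 812 + 28*√26 ≈ 954.77)
j - N(D(-9)) = (812 + 28*√26) - 1*84 = (812 + 28*√26) - 84 = 728 + 28*√26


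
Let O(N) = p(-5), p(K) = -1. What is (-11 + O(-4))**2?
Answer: 144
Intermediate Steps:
O(N) = -1
(-11 + O(-4))**2 = (-11 - 1)**2 = (-12)**2 = 144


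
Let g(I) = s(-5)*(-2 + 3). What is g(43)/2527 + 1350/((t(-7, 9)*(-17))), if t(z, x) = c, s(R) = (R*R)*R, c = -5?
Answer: 680165/42959 ≈ 15.833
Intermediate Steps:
s(R) = R³ (s(R) = R²*R = R³)
t(z, x) = -5
g(I) = -125 (g(I) = (-5)³*(-2 + 3) = -125*1 = -125)
g(43)/2527 + 1350/((t(-7, 9)*(-17))) = -125/2527 + 1350/((-5*(-17))) = -125*1/2527 + 1350/85 = -125/2527 + 1350*(1/85) = -125/2527 + 270/17 = 680165/42959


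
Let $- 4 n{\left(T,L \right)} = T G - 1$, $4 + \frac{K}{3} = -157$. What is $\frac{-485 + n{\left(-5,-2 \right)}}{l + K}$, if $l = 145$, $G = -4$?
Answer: $\frac{1959}{1352} \approx 1.449$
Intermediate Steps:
$K = -483$ ($K = -12 + 3 \left(-157\right) = -12 - 471 = -483$)
$n{\left(T,L \right)} = \frac{1}{4} + T$ ($n{\left(T,L \right)} = - \frac{T \left(-4\right) - 1}{4} = - \frac{- 4 T - 1}{4} = - \frac{-1 - 4 T}{4} = \frac{1}{4} + T$)
$\frac{-485 + n{\left(-5,-2 \right)}}{l + K} = \frac{-485 + \left(\frac{1}{4} - 5\right)}{145 - 483} = \frac{-485 - \frac{19}{4}}{-338} = \left(- \frac{1959}{4}\right) \left(- \frac{1}{338}\right) = \frac{1959}{1352}$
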